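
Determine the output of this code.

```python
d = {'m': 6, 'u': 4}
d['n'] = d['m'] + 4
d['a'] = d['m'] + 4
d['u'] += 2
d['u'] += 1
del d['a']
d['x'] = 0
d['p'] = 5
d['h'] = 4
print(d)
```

{'m': 6, 'u': 7, 'n': 10, 'x': 0, 'p': 5, 'h': 4}

d['n'] = d['m']+4 = 10 → {'m': 6, 'u': 4, 'n': 10}
d['a'] = d['m']+4 = 10 → {'m': 6, 'u': 4, 'n': 10, 'a': 10}
d['u'] = 4+2 = 6 → {'m': 6, 'u': 6, 'n': 10, 'a': 10}
d['u'] = 6+1 = 7 → {'m': 6, 'u': 7, 'n': 10, 'a': 10}
del 'a' → {'m': 6, 'u': 7, 'n': 10}
d['x'] = 0 → {'m': 6, 'u': 7, 'n': 10, 'x': 0}
d['p'] = 5 → {'m': 6, 'u': 7, 'n': 10, 'x': 0, 'p': 5}
d['h'] = 4 → {'m': 6, 'u': 7, 'n': 10, 'x': 0, 'p': 5, 'h': 4}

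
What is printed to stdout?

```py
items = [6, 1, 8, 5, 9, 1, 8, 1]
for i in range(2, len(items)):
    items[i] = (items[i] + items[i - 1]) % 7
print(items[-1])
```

i=2: items[2] = (8+1)%7 = 2 → [6, 1, 2, 5, 9, 1, 8, 1]
i=3: items[3] = (5+2)%7 = 0 → [6, 1, 2, 0, 9, 1, 8, 1]
i=4: items[4] = (9+0)%7 = 2 → [6, 1, 2, 0, 2, 1, 8, 1]
i=5: items[5] = (1+2)%7 = 3 → [6, 1, 2, 0, 2, 3, 8, 1]
i=6: items[6] = (8+3)%7 = 4 → [6, 1, 2, 0, 2, 3, 4, 1]
i=7: items[7] = (1+4)%7 = 5 → [6, 1, 2, 0, 2, 3, 4, 5]

5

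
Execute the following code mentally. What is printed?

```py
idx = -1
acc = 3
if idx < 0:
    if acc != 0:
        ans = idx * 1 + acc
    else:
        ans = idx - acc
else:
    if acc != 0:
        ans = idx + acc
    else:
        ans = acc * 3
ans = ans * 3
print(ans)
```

idx=-1, acc=3
idx < 0 is True; acc != 0 is True
→ ans = idx * 1 + acc = 2
ans = 2*3 = 6

6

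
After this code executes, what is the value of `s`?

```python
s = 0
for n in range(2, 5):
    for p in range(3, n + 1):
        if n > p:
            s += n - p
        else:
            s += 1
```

n=3,p=3: not 3>3, s = 0+1 = 1
n=4,p=3: 4>3, s = 1+1 = 2
n=4,p=4: not 4>4, s = 2+1 = 3

3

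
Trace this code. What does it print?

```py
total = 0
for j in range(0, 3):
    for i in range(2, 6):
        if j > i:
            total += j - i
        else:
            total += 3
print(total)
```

36

j=0,i=2: not 0>2, total = 0+3 = 3
j=0,i=3: not 0>3, total = 3+3 = 6
j=0,i=4: not 0>4, total = 6+3 = 9
j=0,i=5: not 0>5, total = 9+3 = 12
j=1,i=2: not 1>2, total = 12+3 = 15
j=1,i=3: not 1>3, total = 15+3 = 18
j=1,i=4: not 1>4, total = 18+3 = 21
j=1,i=5: not 1>5, total = 21+3 = 24
j=2,i=2: not 2>2, total = 24+3 = 27
j=2,i=3: not 2>3, total = 27+3 = 30
j=2,i=4: not 2>4, total = 30+3 = 33
j=2,i=5: not 2>5, total = 33+3 = 36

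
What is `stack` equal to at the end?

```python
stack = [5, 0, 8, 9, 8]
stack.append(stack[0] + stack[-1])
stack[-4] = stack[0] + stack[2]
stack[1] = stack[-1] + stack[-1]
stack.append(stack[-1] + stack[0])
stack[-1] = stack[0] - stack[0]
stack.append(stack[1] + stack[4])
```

append stack[0]+stack[-1] = 5+8 = 13 → [5, 0, 8, 9, 8, 13]
stack[-4] = stack[0]+stack[2] = 5+8 = 13 → [5, 0, 13, 9, 8, 13]
stack[1] = stack[-1]+stack[-1] = 13+13 = 26 → [5, 26, 13, 9, 8, 13]
append stack[-1]+stack[0] = 13+5 = 18 → [5, 26, 13, 9, 8, 13, 18]
stack[-1] = stack[0]-stack[0] = 5-5 = 0 → [5, 26, 13, 9, 8, 13, 0]
append stack[1]+stack[4] = 26+8 = 34 → [5, 26, 13, 9, 8, 13, 0, 34]

[5, 26, 13, 9, 8, 13, 0, 34]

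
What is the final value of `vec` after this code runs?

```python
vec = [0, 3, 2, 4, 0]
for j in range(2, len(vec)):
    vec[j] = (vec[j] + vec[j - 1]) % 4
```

j=2: vec[2] = (2+3)%4 = 1 → [0, 3, 1, 4, 0]
j=3: vec[3] = (4+1)%4 = 1 → [0, 3, 1, 1, 0]
j=4: vec[4] = (0+1)%4 = 1 → [0, 3, 1, 1, 1]

[0, 3, 1, 1, 1]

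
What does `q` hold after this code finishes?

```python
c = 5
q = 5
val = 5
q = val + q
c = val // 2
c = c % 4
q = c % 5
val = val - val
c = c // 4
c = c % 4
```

q = 5+5 = 10
c = 5//2 = 2
c = 2%4 = 2
q = 2%5 = 2
val = 5-5 = 0
c = 2//4 = 0
c = 0%4 = 0

2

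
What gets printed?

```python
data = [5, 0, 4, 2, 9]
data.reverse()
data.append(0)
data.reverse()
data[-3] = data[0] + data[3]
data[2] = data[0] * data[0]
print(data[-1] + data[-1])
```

reverse → [9, 2, 4, 0, 5]
append 0 → [9, 2, 4, 0, 5, 0]
reverse → [0, 5, 0, 4, 2, 9]
data[-3] = data[0]+data[3] = 0+4 = 4 → [0, 5, 0, 4, 2, 9]
data[2] = data[0]*data[0] = 0*0 = 0 → [0, 5, 0, 4, 2, 9]
data[-1]+data[-1] = 9+9 = 18

18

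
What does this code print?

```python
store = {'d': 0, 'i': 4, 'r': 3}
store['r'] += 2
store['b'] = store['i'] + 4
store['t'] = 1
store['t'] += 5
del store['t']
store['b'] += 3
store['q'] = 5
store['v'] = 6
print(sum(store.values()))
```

31

store['r'] = 3+2 = 5 → {'d': 0, 'i': 4, 'r': 5}
store['b'] = store['i']+4 = 8 → {'d': 0, 'i': 4, 'r': 5, 'b': 8}
store['t'] = 1 → {'d': 0, 'i': 4, 'r': 5, 'b': 8, 't': 1}
store['t'] = 1+5 = 6 → {'d': 0, 'i': 4, 'r': 5, 'b': 8, 't': 6}
del 't' → {'d': 0, 'i': 4, 'r': 5, 'b': 8}
store['b'] = 8+3 = 11 → {'d': 0, 'i': 4, 'r': 5, 'b': 11}
store['q'] = 5 → {'d': 0, 'i': 4, 'r': 5, 'b': 11, 'q': 5}
store['v'] = 6 → {'d': 0, 'i': 4, 'r': 5, 'b': 11, 'q': 5, 'v': 6}
sum of values = 31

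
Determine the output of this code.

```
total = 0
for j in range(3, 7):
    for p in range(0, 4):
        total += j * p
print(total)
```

108

j=3,p=0: total = 0+0 = 0
j=3,p=1: total = 0+3 = 3
j=3,p=2: total = 3+6 = 9
j=3,p=3: total = 9+9 = 18
j=4,p=0: total = 18+0 = 18
j=4,p=1: total = 18+4 = 22
j=4,p=2: total = 22+8 = 30
j=4,p=3: total = 30+12 = 42
j=5,p=0: total = 42+0 = 42
j=5,p=1: total = 42+5 = 47
j=5,p=2: total = 47+10 = 57
j=5,p=3: total = 57+15 = 72
j=6,p=0: total = 72+0 = 72
j=6,p=1: total = 72+6 = 78
j=6,p=2: total = 78+12 = 90
j=6,p=3: total = 90+18 = 108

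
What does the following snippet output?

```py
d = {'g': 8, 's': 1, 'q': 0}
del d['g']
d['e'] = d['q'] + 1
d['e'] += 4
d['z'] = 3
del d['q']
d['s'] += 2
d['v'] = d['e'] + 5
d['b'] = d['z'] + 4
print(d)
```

del 'g' → {'s': 1, 'q': 0}
d['e'] = d['q']+1 = 1 → {'s': 1, 'q': 0, 'e': 1}
d['e'] = 1+4 = 5 → {'s': 1, 'q': 0, 'e': 5}
d['z'] = 3 → {'s': 1, 'q': 0, 'e': 5, 'z': 3}
del 'q' → {'s': 1, 'e': 5, 'z': 3}
d['s'] = 1+2 = 3 → {'s': 3, 'e': 5, 'z': 3}
d['v'] = d['e']+5 = 10 → {'s': 3, 'e': 5, 'z': 3, 'v': 10}
d['b'] = d['z']+4 = 7 → {'s': 3, 'e': 5, 'z': 3, 'v': 10, 'b': 7}

{'s': 3, 'e': 5, 'z': 3, 'v': 10, 'b': 7}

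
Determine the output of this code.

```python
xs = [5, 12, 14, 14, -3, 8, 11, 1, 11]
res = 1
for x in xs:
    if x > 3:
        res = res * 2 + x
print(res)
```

x=5: >3, res = 1*2+5 = 7
x=12: >3, res = 7*2+12 = 26
x=14: >3, res = 26*2+14 = 66
x=14: >3, res = 66*2+14 = 146
x=-3: not >3
x=8: >3, res = 146*2+8 = 300
x=11: >3, res = 300*2+11 = 611
x=1: not >3
x=11: >3, res = 611*2+11 = 1233

1233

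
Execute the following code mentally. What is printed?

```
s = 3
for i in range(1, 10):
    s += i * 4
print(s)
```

183

i=1: s = 3+1*4 = 7
i=2: s = 7+2*4 = 15
i=3: s = 15+3*4 = 27
i=4: s = 27+4*4 = 43
i=5: s = 43+5*4 = 63
i=6: s = 63+6*4 = 87
i=7: s = 87+7*4 = 115
i=8: s = 115+8*4 = 147
i=9: s = 147+9*4 = 183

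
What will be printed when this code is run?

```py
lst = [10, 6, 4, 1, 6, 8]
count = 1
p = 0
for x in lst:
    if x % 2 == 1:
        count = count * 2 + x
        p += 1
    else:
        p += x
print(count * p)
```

105

x=10: not odd; p=10
x=6: not odd; p=16
x=4: not odd; p=20
x=1: odd, count = 1*2+1 = 3; p=21
x=6: not odd; p=27
x=8: not odd; p=35
count*p = 3*35 = 105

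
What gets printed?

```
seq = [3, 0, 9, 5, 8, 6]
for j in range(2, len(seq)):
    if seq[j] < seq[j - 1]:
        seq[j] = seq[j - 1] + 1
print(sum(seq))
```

45

j=2: 9>=0, unchanged → [3, 0, 9, 5, 8, 6]
j=3: 5<9, seq[3] = 9+1 = 10 → [3, 0, 9, 10, 8, 6]
j=4: 8<10, seq[4] = 10+1 = 11 → [3, 0, 9, 10, 11, 6]
j=5: 6<11, seq[5] = 11+1 = 12 → [3, 0, 9, 10, 11, 12]
sum = 45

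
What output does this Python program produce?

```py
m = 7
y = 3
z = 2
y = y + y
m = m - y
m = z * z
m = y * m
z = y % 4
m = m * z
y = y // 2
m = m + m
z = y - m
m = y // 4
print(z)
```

-93

y = 3+3 = 6
m = 7-6 = 1
m = 2*2 = 4
m = 6*4 = 24
z = 6%4 = 2
m = 24*2 = 48
y = 6//2 = 3
m = 48+48 = 96
z = 3-96 = -93
m = 3//4 = 0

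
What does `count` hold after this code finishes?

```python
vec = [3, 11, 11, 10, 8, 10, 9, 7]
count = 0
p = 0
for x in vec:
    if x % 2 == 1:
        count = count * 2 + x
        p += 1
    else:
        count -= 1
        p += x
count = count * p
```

6369

x=3: odd, count = 0*2+3 = 3; p=1
x=11: odd, count = 3*2+11 = 17; p=2
x=11: odd, count = 17*2+11 = 45; p=3
x=10: not odd, count = 45-1 = 44; p=13
x=8: not odd, count = 44-1 = 43; p=21
x=10: not odd, count = 43-1 = 42; p=31
x=9: odd, count = 42*2+9 = 93; p=32
x=7: odd, count = 93*2+7 = 193; p=33
count*p = 193*33 = 6369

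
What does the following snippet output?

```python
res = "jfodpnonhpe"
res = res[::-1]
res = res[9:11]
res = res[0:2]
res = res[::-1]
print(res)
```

jf

reverse → 'ephnonpdofj'
slice [9:11] → 'fj'
slice [0:2] → 'fj'
reverse → 'jf'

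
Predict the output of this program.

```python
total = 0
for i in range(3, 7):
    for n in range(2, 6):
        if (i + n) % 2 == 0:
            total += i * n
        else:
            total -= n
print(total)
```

i=3,n=2: odd sum, total = 0-2 = -2
i=3,n=3: even sum, total = (-2)+9 = 7
i=3,n=4: odd sum, total = 7-4 = 3
i=3,n=5: even sum, total = 3+15 = 18
i=4,n=2: even sum, total = 18+8 = 26
i=4,n=3: odd sum, total = 26-3 = 23
i=4,n=4: even sum, total = 23+16 = 39
i=4,n=5: odd sum, total = 39-5 = 34
i=5,n=2: odd sum, total = 34-2 = 32
i=5,n=3: even sum, total = 32+15 = 47
i=5,n=4: odd sum, total = 47-4 = 43
i=5,n=5: even sum, total = 43+25 = 68
i=6,n=2: even sum, total = 68+12 = 80
i=6,n=3: odd sum, total = 80-3 = 77
i=6,n=4: even sum, total = 77+24 = 101
i=6,n=5: odd sum, total = 101-5 = 96

96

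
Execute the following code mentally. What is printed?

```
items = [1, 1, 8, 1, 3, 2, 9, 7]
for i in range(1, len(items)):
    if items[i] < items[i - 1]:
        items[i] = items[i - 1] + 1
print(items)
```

i=1: 1>=1, unchanged → [1, 1, 8, 1, 3, 2, 9, 7]
i=2: 8>=1, unchanged → [1, 1, 8, 1, 3, 2, 9, 7]
i=3: 1<8, items[3] = 8+1 = 9 → [1, 1, 8, 9, 3, 2, 9, 7]
i=4: 3<9, items[4] = 9+1 = 10 → [1, 1, 8, 9, 10, 2, 9, 7]
i=5: 2<10, items[5] = 10+1 = 11 → [1, 1, 8, 9, 10, 11, 9, 7]
i=6: 9<11, items[6] = 11+1 = 12 → [1, 1, 8, 9, 10, 11, 12, 7]
i=7: 7<12, items[7] = 12+1 = 13 → [1, 1, 8, 9, 10, 11, 12, 13]

[1, 1, 8, 9, 10, 11, 12, 13]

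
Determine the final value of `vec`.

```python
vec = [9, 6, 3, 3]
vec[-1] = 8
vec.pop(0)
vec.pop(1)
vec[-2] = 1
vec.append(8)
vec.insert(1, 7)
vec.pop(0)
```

vec[-1] = 8 → [9, 6, 3, 8]
pop(0) removes 9 → [6, 3, 8]
pop(1) removes 3 → [6, 8]
vec[-2] = 1 → [1, 8]
append 8 → [1, 8, 8]
insert 7 at 1 → [1, 7, 8, 8]
pop(0) removes 1 → [7, 8, 8]

[7, 8, 8]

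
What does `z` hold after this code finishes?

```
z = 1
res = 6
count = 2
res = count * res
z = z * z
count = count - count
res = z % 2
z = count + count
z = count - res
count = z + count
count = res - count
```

-1

res = 2*6 = 12
z = 1*1 = 1
count = 2-2 = 0
res = 1%2 = 1
z = 0+0 = 0
z = 0-1 = -1
count = (-1)+0 = -1
count = 1-(-1) = 2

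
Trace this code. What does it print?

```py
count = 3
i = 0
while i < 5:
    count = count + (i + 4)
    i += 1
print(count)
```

33

i=0: count = 3+4 = 7
i=1: count = 7+5 = 12
i=2: count = 12+6 = 18
i=3: count = 18+7 = 25
i=4: count = 25+8 = 33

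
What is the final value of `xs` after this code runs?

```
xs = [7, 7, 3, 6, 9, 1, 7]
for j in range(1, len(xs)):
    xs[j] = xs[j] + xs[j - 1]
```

[7, 14, 17, 23, 32, 33, 40]

j=1: xs[1] = 7+7 = 14 → [7, 14, 3, 6, 9, 1, 7]
j=2: xs[2] = 3+14 = 17 → [7, 14, 17, 6, 9, 1, 7]
j=3: xs[3] = 6+17 = 23 → [7, 14, 17, 23, 9, 1, 7]
j=4: xs[4] = 9+23 = 32 → [7, 14, 17, 23, 32, 1, 7]
j=5: xs[5] = 1+32 = 33 → [7, 14, 17, 23, 32, 33, 7]
j=6: xs[6] = 7+33 = 40 → [7, 14, 17, 23, 32, 33, 40]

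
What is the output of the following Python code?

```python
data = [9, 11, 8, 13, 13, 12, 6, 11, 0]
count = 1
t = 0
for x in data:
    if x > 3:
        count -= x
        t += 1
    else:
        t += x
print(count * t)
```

x=9: >3, count = 1-9 = -8; t=1
x=11: >3, count = (-8)-11 = -19; t=2
x=8: >3, count = (-19)-8 = -27; t=3
x=13: >3, count = (-27)-13 = -40; t=4
x=13: >3, count = (-40)-13 = -53; t=5
x=12: >3, count = (-53)-12 = -65; t=6
x=6: >3, count = (-65)-6 = -71; t=7
x=11: >3, count = (-71)-11 = -82; t=8
x=0: not >3; t=8
count*t = (-82)*8 = -656

-656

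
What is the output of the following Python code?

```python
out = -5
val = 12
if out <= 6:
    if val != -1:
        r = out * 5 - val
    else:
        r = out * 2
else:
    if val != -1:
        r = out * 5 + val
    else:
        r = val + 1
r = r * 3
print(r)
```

-111

out=-5, val=12
out <= 6 is True; val != -1 is True
→ r = out * 5 - val = -37
r = (-37)*3 = -111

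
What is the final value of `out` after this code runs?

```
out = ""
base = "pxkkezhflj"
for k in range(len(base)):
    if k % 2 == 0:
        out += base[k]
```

k=0: add 'p' → 'p'
k=1: skip
k=2: add 'k' → 'pk'
k=3: skip
k=4: add 'e' → 'pke'
k=5: skip
k=6: add 'h' → 'pkeh'
k=7: skip
k=8: add 'l' → 'pkehl'
k=9: skip

'pkehl'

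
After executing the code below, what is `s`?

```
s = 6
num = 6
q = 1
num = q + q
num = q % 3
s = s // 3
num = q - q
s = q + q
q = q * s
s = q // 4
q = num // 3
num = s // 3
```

0

num = 1+1 = 2
num = 1%3 = 1
s = 6//3 = 2
num = 1-1 = 0
s = 1+1 = 2
q = 1*2 = 2
s = 2//4 = 0
q = 0//3 = 0
num = 0//3 = 0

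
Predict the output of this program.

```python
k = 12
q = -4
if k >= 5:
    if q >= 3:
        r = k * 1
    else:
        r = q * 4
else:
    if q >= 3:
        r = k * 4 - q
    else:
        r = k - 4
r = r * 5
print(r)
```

k=12, q=-4
k >= 5 is True; q >= 3 is False
→ r = q * 4 = -16
r = (-16)*5 = -80

-80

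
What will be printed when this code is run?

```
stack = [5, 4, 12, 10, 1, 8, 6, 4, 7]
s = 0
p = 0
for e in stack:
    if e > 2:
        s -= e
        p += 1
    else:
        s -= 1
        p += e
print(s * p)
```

-513

e=5: >2, s = 0-5 = -5; p=1
e=4: >2, s = (-5)-4 = -9; p=2
e=12: >2, s = (-9)-12 = -21; p=3
e=10: >2, s = (-21)-10 = -31; p=4
e=1: not >2, s = (-31)-1 = -32; p=5
e=8: >2, s = (-32)-8 = -40; p=6
e=6: >2, s = (-40)-6 = -46; p=7
e=4: >2, s = (-46)-4 = -50; p=8
e=7: >2, s = (-50)-7 = -57; p=9
s*p = (-57)*9 = -513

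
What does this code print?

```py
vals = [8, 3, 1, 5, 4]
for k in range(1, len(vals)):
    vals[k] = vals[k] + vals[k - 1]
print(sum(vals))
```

k=1: vals[1] = 3+8 = 11 → [8, 11, 1, 5, 4]
k=2: vals[2] = 1+11 = 12 → [8, 11, 12, 5, 4]
k=3: vals[3] = 5+12 = 17 → [8, 11, 12, 17, 4]
k=4: vals[4] = 4+17 = 21 → [8, 11, 12, 17, 21]
sum = 69

69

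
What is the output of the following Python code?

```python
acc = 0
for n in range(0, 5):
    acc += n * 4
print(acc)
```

n=0: acc = 0+0*4 = 0
n=1: acc = 0+1*4 = 4
n=2: acc = 4+2*4 = 12
n=3: acc = 12+3*4 = 24
n=4: acc = 24+4*4 = 40

40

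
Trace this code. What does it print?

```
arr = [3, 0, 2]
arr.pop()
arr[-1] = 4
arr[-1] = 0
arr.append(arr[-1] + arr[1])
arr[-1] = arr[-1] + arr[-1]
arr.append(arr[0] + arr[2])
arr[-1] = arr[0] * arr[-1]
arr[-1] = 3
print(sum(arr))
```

6

pop() removes 2 → [3, 0]
arr[-1] = 4 → [3, 4]
arr[-1] = 0 → [3, 0]
append arr[-1]+arr[1] = 0+0 = 0 → [3, 0, 0]
arr[-1] = arr[-1]+arr[-1] = 0+0 = 0 → [3, 0, 0]
append arr[0]+arr[2] = 3+0 = 3 → [3, 0, 0, 3]
arr[-1] = arr[0]*arr[-1] = 3*3 = 9 → [3, 0, 0, 9]
arr[-1] = 3 → [3, 0, 0, 3]
sum = 6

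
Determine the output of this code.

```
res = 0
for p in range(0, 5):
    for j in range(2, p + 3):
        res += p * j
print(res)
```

p=0,j=2: res = 0+0 = 0
p=1,j=2: res = 0+2 = 2
p=1,j=3: res = 2+3 = 5
p=2,j=2: res = 5+4 = 9
p=2,j=3: res = 9+6 = 15
p=2,j=4: res = 15+8 = 23
p=3,j=2: res = 23+6 = 29
p=3,j=3: res = 29+9 = 38
p=3,j=4: res = 38+12 = 50
p=3,j=5: res = 50+15 = 65
p=4,j=2: res = 65+8 = 73
p=4,j=3: res = 73+12 = 85
p=4,j=4: res = 85+16 = 101
p=4,j=5: res = 101+20 = 121
p=4,j=6: res = 121+24 = 145

145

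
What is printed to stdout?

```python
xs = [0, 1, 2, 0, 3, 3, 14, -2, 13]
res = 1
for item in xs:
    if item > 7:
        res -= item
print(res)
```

-26

item=0: not >7
item=1: not >7
item=2: not >7
item=0: not >7
item=3: not >7
item=3: not >7
item=14: >7, res = 1-14 = -13
item=-2: not >7
item=13: >7, res = (-13)-13 = -26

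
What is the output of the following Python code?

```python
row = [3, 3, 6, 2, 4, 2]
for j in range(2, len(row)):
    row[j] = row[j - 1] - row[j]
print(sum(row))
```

j=2: row[2] = 3-6 = -3 → [3, 3, -3, 2, 4, 2]
j=3: row[3] = (-3)-2 = -5 → [3, 3, -3, -5, 4, 2]
j=4: row[4] = (-5)-4 = -9 → [3, 3, -3, -5, -9, 2]
j=5: row[5] = (-9)-2 = -11 → [3, 3, -3, -5, -9, -11]
sum = -22

-22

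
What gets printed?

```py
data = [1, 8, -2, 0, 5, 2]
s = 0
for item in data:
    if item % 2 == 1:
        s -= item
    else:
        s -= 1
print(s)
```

-10

item=1: odd, s = 0-1 = -1
item=8: not odd, s = (-1)-1 = -2
item=-2: not odd, s = (-2)-1 = -3
item=0: not odd, s = (-3)-1 = -4
item=5: odd, s = (-4)-5 = -9
item=2: not odd, s = (-9)-1 = -10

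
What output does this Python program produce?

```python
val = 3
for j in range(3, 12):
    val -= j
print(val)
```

-60

j=3: val = 3-3 = 0
j=4: val = 0-4 = -4
j=5: val = (-4)-5 = -9
j=6: val = (-9)-6 = -15
j=7: val = (-15)-7 = -22
j=8: val = (-22)-8 = -30
j=9: val = (-30)-9 = -39
j=10: val = (-39)-10 = -49
j=11: val = (-49)-11 = -60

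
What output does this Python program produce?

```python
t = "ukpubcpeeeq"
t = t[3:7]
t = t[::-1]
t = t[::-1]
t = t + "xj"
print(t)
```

ubcpxj

slice [3:7] → 'ubcp'
reverse → 'pcbu'
reverse → 'ubcp'
+ 'xj' → 'ubcpxj'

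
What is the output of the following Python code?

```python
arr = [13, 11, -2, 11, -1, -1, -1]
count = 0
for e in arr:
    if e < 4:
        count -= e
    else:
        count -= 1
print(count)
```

e=13: not <4, count = 0-1 = -1
e=11: not <4, count = (-1)-1 = -2
e=-2: <4, count = (-2)-(-2) = 0
e=11: not <4, count = 0-1 = -1
e=-1: <4, count = (-1)-(-1) = 0
e=-1: <4, count = 0-(-1) = 1
e=-1: <4, count = 1-(-1) = 2

2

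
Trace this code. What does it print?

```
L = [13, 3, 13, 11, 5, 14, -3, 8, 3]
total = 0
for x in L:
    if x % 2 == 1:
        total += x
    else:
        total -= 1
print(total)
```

x=13: odd, total = 0+13 = 13
x=3: odd, total = 13+3 = 16
x=13: odd, total = 16+13 = 29
x=11: odd, total = 29+11 = 40
x=5: odd, total = 40+5 = 45
x=14: not odd, total = 45-1 = 44
x=-3: odd, total = 44+(-3) = 41
x=8: not odd, total = 41-1 = 40
x=3: odd, total = 40+3 = 43

43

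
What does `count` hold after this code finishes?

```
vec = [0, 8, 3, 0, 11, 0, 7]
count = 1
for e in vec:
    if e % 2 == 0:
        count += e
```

9

e=0: even, count = 1+0 = 1
e=8: even, count = 1+8 = 9
e=3: not even
e=0: even, count = 9+0 = 9
e=11: not even
e=0: even, count = 9+0 = 9
e=7: not even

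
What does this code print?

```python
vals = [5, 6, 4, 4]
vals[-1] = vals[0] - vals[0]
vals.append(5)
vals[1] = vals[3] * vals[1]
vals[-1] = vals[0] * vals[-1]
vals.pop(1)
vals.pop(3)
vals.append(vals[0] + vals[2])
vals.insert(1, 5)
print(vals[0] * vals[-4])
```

vals[-1] = vals[0]-vals[0] = 5-5 = 0 → [5, 6, 4, 0]
append 5 → [5, 6, 4, 0, 5]
vals[1] = vals[3]*vals[1] = 0*6 = 0 → [5, 0, 4, 0, 5]
vals[-1] = vals[0]*vals[-1] = 5*5 = 25 → [5, 0, 4, 0, 25]
pop(1) removes 0 → [5, 4, 0, 25]
pop(3) removes 25 → [5, 4, 0]
append vals[0]+vals[2] = 5+0 = 5 → [5, 4, 0, 5]
insert 5 at 1 → [5, 5, 4, 0, 5]
vals[0]*vals[-4] = 5*5 = 25

25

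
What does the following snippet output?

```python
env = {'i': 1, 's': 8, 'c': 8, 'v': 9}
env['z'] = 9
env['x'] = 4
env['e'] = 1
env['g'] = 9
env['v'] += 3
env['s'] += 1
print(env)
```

env['z'] = 9 → {'i': 1, 's': 8, 'c': 8, 'v': 9, 'z': 9}
env['x'] = 4 → {'i': 1, 's': 8, 'c': 8, 'v': 9, 'z': 9, 'x': 4}
env['e'] = 1 → {'i': 1, 's': 8, 'c': 8, 'v': 9, 'z': 9, 'x': 4, 'e': 1}
env['g'] = 9 → {'i': 1, 's': 8, 'c': 8, 'v': 9, 'z': 9, 'x': 4, 'e': 1, 'g': 9}
env['v'] = 9+3 = 12 → {'i': 1, 's': 8, 'c': 8, 'v': 12, 'z': 9, 'x': 4, 'e': 1, 'g': 9}
env['s'] = 8+1 = 9 → {'i': 1, 's': 9, 'c': 8, 'v': 12, 'z': 9, 'x': 4, 'e': 1, 'g': 9}

{'i': 1, 's': 9, 'c': 8, 'v': 12, 'z': 9, 'x': 4, 'e': 1, 'g': 9}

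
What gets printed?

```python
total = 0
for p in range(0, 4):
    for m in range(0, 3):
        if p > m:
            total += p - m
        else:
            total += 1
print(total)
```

p=0,m=0: not 0>0, total = 0+1 = 1
p=0,m=1: not 0>1, total = 1+1 = 2
p=0,m=2: not 0>2, total = 2+1 = 3
p=1,m=0: 1>0, total = 3+1 = 4
p=1,m=1: not 1>1, total = 4+1 = 5
p=1,m=2: not 1>2, total = 5+1 = 6
p=2,m=0: 2>0, total = 6+2 = 8
p=2,m=1: 2>1, total = 8+1 = 9
p=2,m=2: not 2>2, total = 9+1 = 10
p=3,m=0: 3>0, total = 10+3 = 13
p=3,m=1: 3>1, total = 13+2 = 15
p=3,m=2: 3>2, total = 15+1 = 16

16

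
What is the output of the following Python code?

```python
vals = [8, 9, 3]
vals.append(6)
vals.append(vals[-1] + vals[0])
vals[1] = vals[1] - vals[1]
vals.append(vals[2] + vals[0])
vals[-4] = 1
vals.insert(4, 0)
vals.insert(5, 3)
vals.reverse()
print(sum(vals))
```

43

append 6 → [8, 9, 3, 6]
append vals[-1]+vals[0] = 6+8 = 14 → [8, 9, 3, 6, 14]
vals[1] = vals[1]-vals[1] = 9-9 = 0 → [8, 0, 3, 6, 14]
append vals[2]+vals[0] = 3+8 = 11 → [8, 0, 3, 6, 14, 11]
vals[-4] = 1 → [8, 0, 1, 6, 14, 11]
insert 0 at 4 → [8, 0, 1, 6, 0, 14, 11]
insert 3 at 5 → [8, 0, 1, 6, 0, 3, 14, 11]
reverse → [11, 14, 3, 0, 6, 1, 0, 8]
sum = 43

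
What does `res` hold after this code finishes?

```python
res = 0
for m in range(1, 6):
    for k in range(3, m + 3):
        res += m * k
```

m=1,k=3: res = 0+3 = 3
m=2,k=3: res = 3+6 = 9
m=2,k=4: res = 9+8 = 17
m=3,k=3: res = 17+9 = 26
m=3,k=4: res = 26+12 = 38
m=3,k=5: res = 38+15 = 53
m=4,k=3: res = 53+12 = 65
m=4,k=4: res = 65+16 = 81
m=4,k=5: res = 81+20 = 101
m=4,k=6: res = 101+24 = 125
m=5,k=3: res = 125+15 = 140
m=5,k=4: res = 140+20 = 160
m=5,k=5: res = 160+25 = 185
m=5,k=6: res = 185+30 = 215
m=5,k=7: res = 215+35 = 250

250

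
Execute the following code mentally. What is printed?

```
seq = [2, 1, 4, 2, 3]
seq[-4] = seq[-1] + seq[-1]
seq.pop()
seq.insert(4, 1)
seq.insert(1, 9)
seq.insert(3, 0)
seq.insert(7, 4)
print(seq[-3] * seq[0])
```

4

seq[-4] = seq[-1]+seq[-1] = 3+3 = 6 → [2, 6, 4, 2, 3]
pop() removes 3 → [2, 6, 4, 2]
insert 1 at 4 → [2, 6, 4, 2, 1]
insert 9 at 1 → [2, 9, 6, 4, 2, 1]
insert 0 at 3 → [2, 9, 6, 0, 4, 2, 1]
insert 4 at 7 → [2, 9, 6, 0, 4, 2, 1, 4]
seq[-3]*seq[0] = 2*2 = 4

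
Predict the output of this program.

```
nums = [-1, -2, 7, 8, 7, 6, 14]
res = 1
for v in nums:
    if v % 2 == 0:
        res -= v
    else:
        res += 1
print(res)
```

-22

v=-1: not even, res = 1+1 = 2
v=-2: even, res = 2-(-2) = 4
v=7: not even, res = 4+1 = 5
v=8: even, res = 5-8 = -3
v=7: not even, res = (-3)+1 = -2
v=6: even, res = (-2)-6 = -8
v=14: even, res = (-8)-14 = -22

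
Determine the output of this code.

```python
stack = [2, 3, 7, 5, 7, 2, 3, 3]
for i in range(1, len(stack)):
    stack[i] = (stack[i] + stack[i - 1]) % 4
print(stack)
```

[2, 1, 0, 1, 0, 2, 1, 0]

i=1: stack[1] = (3+2)%4 = 1 → [2, 1, 7, 5, 7, 2, 3, 3]
i=2: stack[2] = (7+1)%4 = 0 → [2, 1, 0, 5, 7, 2, 3, 3]
i=3: stack[3] = (5+0)%4 = 1 → [2, 1, 0, 1, 7, 2, 3, 3]
i=4: stack[4] = (7+1)%4 = 0 → [2, 1, 0, 1, 0, 2, 3, 3]
i=5: stack[5] = (2+0)%4 = 2 → [2, 1, 0, 1, 0, 2, 3, 3]
i=6: stack[6] = (3+2)%4 = 1 → [2, 1, 0, 1, 0, 2, 1, 3]
i=7: stack[7] = (3+1)%4 = 0 → [2, 1, 0, 1, 0, 2, 1, 0]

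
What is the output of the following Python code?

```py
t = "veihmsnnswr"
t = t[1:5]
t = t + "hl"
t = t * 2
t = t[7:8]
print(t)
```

slice [1:5] → 'eihm'
+ 'hl' → 'eihmhl'
repeat ×2 → 'eihmhleihmhl'
slice [7:8] → 'i'

i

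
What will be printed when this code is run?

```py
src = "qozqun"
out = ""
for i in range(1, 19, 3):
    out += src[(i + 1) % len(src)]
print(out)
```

i=1: add src[2]='z' → 'z'
i=4: add src[5]='n' → 'zn'
i=7: add src[2]='z' → 'znz'
i=10: add src[5]='n' → 'znzn'
i=13: add src[2]='z' → 'znznz'
i=16: add src[5]='n' → 'znznzn'

znznzn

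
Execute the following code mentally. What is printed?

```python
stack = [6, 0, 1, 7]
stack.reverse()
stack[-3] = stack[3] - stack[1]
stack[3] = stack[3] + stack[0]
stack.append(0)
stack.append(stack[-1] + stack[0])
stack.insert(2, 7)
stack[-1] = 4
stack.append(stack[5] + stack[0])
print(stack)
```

[7, 5, 7, 0, 13, 0, 4, 7]

reverse → [7, 1, 0, 6]
stack[-3] = stack[3]-stack[1] = 6-1 = 5 → [7, 5, 0, 6]
stack[3] = stack[3]+stack[0] = 6+7 = 13 → [7, 5, 0, 13]
append 0 → [7, 5, 0, 13, 0]
append stack[-1]+stack[0] = 0+7 = 7 → [7, 5, 0, 13, 0, 7]
insert 7 at 2 → [7, 5, 7, 0, 13, 0, 7]
stack[-1] = 4 → [7, 5, 7, 0, 13, 0, 4]
append stack[5]+stack[0] = 0+7 = 7 → [7, 5, 7, 0, 13, 0, 4, 7]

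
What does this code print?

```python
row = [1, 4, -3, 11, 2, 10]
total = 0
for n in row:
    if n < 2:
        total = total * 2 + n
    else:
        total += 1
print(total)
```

4

n=1: <2, total = 0*2+1 = 1
n=4: not <2, total = 1+1 = 2
n=-3: <2, total = 2*2+(-3) = 1
n=11: not <2, total = 1+1 = 2
n=2: not <2, total = 2+1 = 3
n=10: not <2, total = 3+1 = 4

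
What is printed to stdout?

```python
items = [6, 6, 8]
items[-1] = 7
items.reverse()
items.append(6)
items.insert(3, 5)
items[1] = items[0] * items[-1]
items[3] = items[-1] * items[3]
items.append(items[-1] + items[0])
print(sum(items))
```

items[-1] = 7 → [6, 6, 7]
reverse → [7, 6, 6]
append 6 → [7, 6, 6, 6]
insert 5 at 3 → [7, 6, 6, 5, 6]
items[1] = items[0]*items[-1] = 7*6 = 42 → [7, 42, 6, 5, 6]
items[3] = items[-1]*items[3] = 6*5 = 30 → [7, 42, 6, 30, 6]
append items[-1]+items[0] = 6+7 = 13 → [7, 42, 6, 30, 6, 13]
sum = 104

104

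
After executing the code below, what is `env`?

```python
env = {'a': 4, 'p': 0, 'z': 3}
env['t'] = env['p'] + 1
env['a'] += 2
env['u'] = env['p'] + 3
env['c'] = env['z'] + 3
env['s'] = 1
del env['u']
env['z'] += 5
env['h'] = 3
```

env['t'] = env['p']+1 = 1 → {'a': 4, 'p': 0, 'z': 3, 't': 1}
env['a'] = 4+2 = 6 → {'a': 6, 'p': 0, 'z': 3, 't': 1}
env['u'] = env['p']+3 = 3 → {'a': 6, 'p': 0, 'z': 3, 't': 1, 'u': 3}
env['c'] = env['z']+3 = 6 → {'a': 6, 'p': 0, 'z': 3, 't': 1, 'u': 3, 'c': 6}
env['s'] = 1 → {'a': 6, 'p': 0, 'z': 3, 't': 1, 'u': 3, 'c': 6, 's': 1}
del 'u' → {'a': 6, 'p': 0, 'z': 3, 't': 1, 'c': 6, 's': 1}
env['z'] = 3+5 = 8 → {'a': 6, 'p': 0, 'z': 8, 't': 1, 'c': 6, 's': 1}
env['h'] = 3 → {'a': 6, 'p': 0, 'z': 8, 't': 1, 'c': 6, 's': 1, 'h': 3}

{'a': 6, 'p': 0, 'z': 8, 't': 1, 'c': 6, 's': 1, 'h': 3}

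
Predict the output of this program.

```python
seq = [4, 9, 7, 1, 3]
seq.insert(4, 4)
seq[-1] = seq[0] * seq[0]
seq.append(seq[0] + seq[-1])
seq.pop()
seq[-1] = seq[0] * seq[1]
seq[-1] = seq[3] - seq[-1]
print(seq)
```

insert 4 at 4 → [4, 9, 7, 1, 4, 3]
seq[-1] = seq[0]*seq[0] = 4*4 = 16 → [4, 9, 7, 1, 4, 16]
append seq[0]+seq[-1] = 4+16 = 20 → [4, 9, 7, 1, 4, 16, 20]
pop() removes 20 → [4, 9, 7, 1, 4, 16]
seq[-1] = seq[0]*seq[1] = 4*9 = 36 → [4, 9, 7, 1, 4, 36]
seq[-1] = seq[3]-seq[-1] = 1-36 = -35 → [4, 9, 7, 1, 4, -35]

[4, 9, 7, 1, 4, -35]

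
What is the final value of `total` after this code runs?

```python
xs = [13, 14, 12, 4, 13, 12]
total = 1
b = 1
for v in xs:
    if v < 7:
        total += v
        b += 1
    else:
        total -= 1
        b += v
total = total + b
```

v=13: not <7, total = 1-1 = 0; b=14
v=14: not <7, total = 0-1 = -1; b=28
v=12: not <7, total = (-1)-1 = -2; b=40
v=4: <7, total = (-2)+4 = 2; b=41
v=13: not <7, total = 2-1 = 1; b=54
v=12: not <7, total = 1-1 = 0; b=66
total+b = 0+66 = 66

66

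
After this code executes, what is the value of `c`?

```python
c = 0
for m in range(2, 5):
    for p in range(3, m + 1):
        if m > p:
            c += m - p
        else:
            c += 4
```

9

m=3,p=3: not 3>3, c = 0+4 = 4
m=4,p=3: 4>3, c = 4+1 = 5
m=4,p=4: not 4>4, c = 5+4 = 9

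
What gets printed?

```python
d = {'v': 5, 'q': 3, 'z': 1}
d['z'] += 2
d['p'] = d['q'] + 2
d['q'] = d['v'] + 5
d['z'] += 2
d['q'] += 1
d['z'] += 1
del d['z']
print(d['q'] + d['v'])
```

d['z'] = 1+2 = 3 → {'v': 5, 'q': 3, 'z': 3}
d['p'] = d['q']+2 = 5 → {'v': 5, 'q': 3, 'z': 3, 'p': 5}
d['q'] = d['v']+5 = 10 → {'v': 5, 'q': 10, 'z': 3, 'p': 5}
d['z'] = 3+2 = 5 → {'v': 5, 'q': 10, 'z': 5, 'p': 5}
d['q'] = 10+1 = 11 → {'v': 5, 'q': 11, 'z': 5, 'p': 5}
d['z'] = 5+1 = 6 → {'v': 5, 'q': 11, 'z': 6, 'p': 5}
del 'z' → {'v': 5, 'q': 11, 'p': 5}
d['q']+d['v'] = 11+5 = 16

16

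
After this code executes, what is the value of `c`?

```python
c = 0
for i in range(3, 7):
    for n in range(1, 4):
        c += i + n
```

78

i=3,n=1: c = 0+4 = 4
i=3,n=2: c = 4+5 = 9
i=3,n=3: c = 9+6 = 15
i=4,n=1: c = 15+5 = 20
i=4,n=2: c = 20+6 = 26
i=4,n=3: c = 26+7 = 33
i=5,n=1: c = 33+6 = 39
i=5,n=2: c = 39+7 = 46
i=5,n=3: c = 46+8 = 54
i=6,n=1: c = 54+7 = 61
i=6,n=2: c = 61+8 = 69
i=6,n=3: c = 69+9 = 78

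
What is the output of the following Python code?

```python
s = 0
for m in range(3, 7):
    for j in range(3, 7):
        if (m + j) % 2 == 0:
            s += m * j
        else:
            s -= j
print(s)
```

m=3,j=3: even sum, s = 0+9 = 9
m=3,j=4: odd sum, s = 9-4 = 5
m=3,j=5: even sum, s = 5+15 = 20
m=3,j=6: odd sum, s = 20-6 = 14
m=4,j=3: odd sum, s = 14-3 = 11
m=4,j=4: even sum, s = 11+16 = 27
m=4,j=5: odd sum, s = 27-5 = 22
m=4,j=6: even sum, s = 22+24 = 46
m=5,j=3: even sum, s = 46+15 = 61
m=5,j=4: odd sum, s = 61-4 = 57
m=5,j=5: even sum, s = 57+25 = 82
m=5,j=6: odd sum, s = 82-6 = 76
m=6,j=3: odd sum, s = 76-3 = 73
m=6,j=4: even sum, s = 73+24 = 97
m=6,j=5: odd sum, s = 97-5 = 92
m=6,j=6: even sum, s = 92+36 = 128

128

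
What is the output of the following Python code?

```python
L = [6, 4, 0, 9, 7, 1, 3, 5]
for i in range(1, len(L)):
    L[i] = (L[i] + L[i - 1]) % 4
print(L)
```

[6, 2, 2, 3, 2, 3, 2, 3]

i=1: L[1] = (4+6)%4 = 2 → [6, 2, 0, 9, 7, 1, 3, 5]
i=2: L[2] = (0+2)%4 = 2 → [6, 2, 2, 9, 7, 1, 3, 5]
i=3: L[3] = (9+2)%4 = 3 → [6, 2, 2, 3, 7, 1, 3, 5]
i=4: L[4] = (7+3)%4 = 2 → [6, 2, 2, 3, 2, 1, 3, 5]
i=5: L[5] = (1+2)%4 = 3 → [6, 2, 2, 3, 2, 3, 3, 5]
i=6: L[6] = (3+3)%4 = 2 → [6, 2, 2, 3, 2, 3, 2, 5]
i=7: L[7] = (5+2)%4 = 3 → [6, 2, 2, 3, 2, 3, 2, 3]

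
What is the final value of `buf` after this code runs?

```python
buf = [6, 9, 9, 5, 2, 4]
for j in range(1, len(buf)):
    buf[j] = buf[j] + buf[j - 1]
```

j=1: buf[1] = 9+6 = 15 → [6, 15, 9, 5, 2, 4]
j=2: buf[2] = 9+15 = 24 → [6, 15, 24, 5, 2, 4]
j=3: buf[3] = 5+24 = 29 → [6, 15, 24, 29, 2, 4]
j=4: buf[4] = 2+29 = 31 → [6, 15, 24, 29, 31, 4]
j=5: buf[5] = 4+31 = 35 → [6, 15, 24, 29, 31, 35]

[6, 15, 24, 29, 31, 35]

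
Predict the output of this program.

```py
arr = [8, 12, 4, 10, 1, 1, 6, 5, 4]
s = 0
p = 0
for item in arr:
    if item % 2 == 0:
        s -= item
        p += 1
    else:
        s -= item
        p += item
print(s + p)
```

-38

item=8: even, s = 0-8 = -8; p=1
item=12: even, s = (-8)-12 = -20; p=2
item=4: even, s = (-20)-4 = -24; p=3
item=10: even, s = (-24)-10 = -34; p=4
item=1: not even, s = (-34)-1 = -35; p=5
item=1: not even, s = (-35)-1 = -36; p=6
item=6: even, s = (-36)-6 = -42; p=7
item=5: not even, s = (-42)-5 = -47; p=12
item=4: even, s = (-47)-4 = -51; p=13
s+p = (-51)+13 = -38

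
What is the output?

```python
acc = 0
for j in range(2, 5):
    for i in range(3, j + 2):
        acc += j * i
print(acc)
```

j=2,i=3: acc = 0+6 = 6
j=3,i=3: acc = 6+9 = 15
j=3,i=4: acc = 15+12 = 27
j=4,i=3: acc = 27+12 = 39
j=4,i=4: acc = 39+16 = 55
j=4,i=5: acc = 55+20 = 75

75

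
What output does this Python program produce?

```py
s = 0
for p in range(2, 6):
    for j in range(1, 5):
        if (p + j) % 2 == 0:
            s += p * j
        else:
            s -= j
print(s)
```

48

p=2,j=1: odd sum, s = 0-1 = -1
p=2,j=2: even sum, s = (-1)+4 = 3
p=2,j=3: odd sum, s = 3-3 = 0
p=2,j=4: even sum, s = 0+8 = 8
p=3,j=1: even sum, s = 8+3 = 11
p=3,j=2: odd sum, s = 11-2 = 9
p=3,j=3: even sum, s = 9+9 = 18
p=3,j=4: odd sum, s = 18-4 = 14
p=4,j=1: odd sum, s = 14-1 = 13
p=4,j=2: even sum, s = 13+8 = 21
p=4,j=3: odd sum, s = 21-3 = 18
p=4,j=4: even sum, s = 18+16 = 34
p=5,j=1: even sum, s = 34+5 = 39
p=5,j=2: odd sum, s = 39-2 = 37
p=5,j=3: even sum, s = 37+15 = 52
p=5,j=4: odd sum, s = 52-4 = 48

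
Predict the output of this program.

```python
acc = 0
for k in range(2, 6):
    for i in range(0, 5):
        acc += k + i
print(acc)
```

110

k=2,i=0: acc = 0+2 = 2
k=2,i=1: acc = 2+3 = 5
k=2,i=2: acc = 5+4 = 9
k=2,i=3: acc = 9+5 = 14
k=2,i=4: acc = 14+6 = 20
k=3,i=0: acc = 20+3 = 23
k=3,i=1: acc = 23+4 = 27
k=3,i=2: acc = 27+5 = 32
k=3,i=3: acc = 32+6 = 38
k=3,i=4: acc = 38+7 = 45
k=4,i=0: acc = 45+4 = 49
k=4,i=1: acc = 49+5 = 54
k=4,i=2: acc = 54+6 = 60
k=4,i=3: acc = 60+7 = 67
k=4,i=4: acc = 67+8 = 75
k=5,i=0: acc = 75+5 = 80
k=5,i=1: acc = 80+6 = 86
k=5,i=2: acc = 86+7 = 93
k=5,i=3: acc = 93+8 = 101
k=5,i=4: acc = 101+9 = 110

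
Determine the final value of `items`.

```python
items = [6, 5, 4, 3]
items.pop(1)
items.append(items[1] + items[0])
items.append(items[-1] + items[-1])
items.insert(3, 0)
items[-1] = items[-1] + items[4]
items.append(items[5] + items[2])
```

pop(1) removes 5 → [6, 4, 3]
append items[1]+items[0] = 4+6 = 10 → [6, 4, 3, 10]
append items[-1]+items[-1] = 10+10 = 20 → [6, 4, 3, 10, 20]
insert 0 at 3 → [6, 4, 3, 0, 10, 20]
items[-1] = items[-1]+items[4] = 20+10 = 30 → [6, 4, 3, 0, 10, 30]
append items[5]+items[2] = 30+3 = 33 → [6, 4, 3, 0, 10, 30, 33]

[6, 4, 3, 0, 10, 30, 33]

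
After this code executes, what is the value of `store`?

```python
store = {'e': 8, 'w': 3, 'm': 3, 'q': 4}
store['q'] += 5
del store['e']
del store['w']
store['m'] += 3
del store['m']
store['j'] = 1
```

store['q'] = 4+5 = 9 → {'e': 8, 'w': 3, 'm': 3, 'q': 9}
del 'e' → {'w': 3, 'm': 3, 'q': 9}
del 'w' → {'m': 3, 'q': 9}
store['m'] = 3+3 = 6 → {'m': 6, 'q': 9}
del 'm' → {'q': 9}
store['j'] = 1 → {'q': 9, 'j': 1}

{'q': 9, 'j': 1}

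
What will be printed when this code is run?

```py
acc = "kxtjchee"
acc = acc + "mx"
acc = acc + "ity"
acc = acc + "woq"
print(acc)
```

kxtjcheemxitywoq

+ 'mx' → 'kxtjcheemx'
+ 'ity' → 'kxtjcheemxity'
+ 'woq' → 'kxtjcheemxitywoq'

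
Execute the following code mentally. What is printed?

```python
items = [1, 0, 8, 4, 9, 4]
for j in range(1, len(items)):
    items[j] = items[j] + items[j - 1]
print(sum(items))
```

72

j=1: items[1] = 0+1 = 1 → [1, 1, 8, 4, 9, 4]
j=2: items[2] = 8+1 = 9 → [1, 1, 9, 4, 9, 4]
j=3: items[3] = 4+9 = 13 → [1, 1, 9, 13, 9, 4]
j=4: items[4] = 9+13 = 22 → [1, 1, 9, 13, 22, 4]
j=5: items[5] = 4+22 = 26 → [1, 1, 9, 13, 22, 26]
sum = 72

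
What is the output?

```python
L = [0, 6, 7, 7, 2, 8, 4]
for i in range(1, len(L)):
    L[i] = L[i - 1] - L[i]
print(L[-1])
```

i=1: L[1] = 0-6 = -6 → [0, -6, 7, 7, 2, 8, 4]
i=2: L[2] = (-6)-7 = -13 → [0, -6, -13, 7, 2, 8, 4]
i=3: L[3] = (-13)-7 = -20 → [0, -6, -13, -20, 2, 8, 4]
i=4: L[4] = (-20)-2 = -22 → [0, -6, -13, -20, -22, 8, 4]
i=5: L[5] = (-22)-8 = -30 → [0, -6, -13, -20, -22, -30, 4]
i=6: L[6] = (-30)-4 = -34 → [0, -6, -13, -20, -22, -30, -34]

-34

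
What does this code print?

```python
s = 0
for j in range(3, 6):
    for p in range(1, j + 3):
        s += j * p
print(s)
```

j=3,p=1: s = 0+3 = 3
j=3,p=2: s = 3+6 = 9
j=3,p=3: s = 9+9 = 18
j=3,p=4: s = 18+12 = 30
j=3,p=5: s = 30+15 = 45
j=4,p=1: s = 45+4 = 49
j=4,p=2: s = 49+8 = 57
j=4,p=3: s = 57+12 = 69
j=4,p=4: s = 69+16 = 85
j=4,p=5: s = 85+20 = 105
j=4,p=6: s = 105+24 = 129
j=5,p=1: s = 129+5 = 134
j=5,p=2: s = 134+10 = 144
j=5,p=3: s = 144+15 = 159
j=5,p=4: s = 159+20 = 179
j=5,p=5: s = 179+25 = 204
j=5,p=6: s = 204+30 = 234
j=5,p=7: s = 234+35 = 269

269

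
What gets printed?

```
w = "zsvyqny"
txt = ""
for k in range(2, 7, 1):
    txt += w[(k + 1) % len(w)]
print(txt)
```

yqnyz

k=2: add w[3]='y' → 'y'
k=3: add w[4]='q' → 'yq'
k=4: add w[5]='n' → 'yqn'
k=5: add w[6]='y' → 'yqny'
k=6: add w[0]='z' → 'yqnyz'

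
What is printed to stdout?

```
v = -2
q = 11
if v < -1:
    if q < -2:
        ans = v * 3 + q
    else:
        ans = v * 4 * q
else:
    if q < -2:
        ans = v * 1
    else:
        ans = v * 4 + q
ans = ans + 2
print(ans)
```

v=-2, q=11
v < -1 is True; q < -2 is False
→ ans = v * 4 * q = -88
ans = (-88)+2 = -86

-86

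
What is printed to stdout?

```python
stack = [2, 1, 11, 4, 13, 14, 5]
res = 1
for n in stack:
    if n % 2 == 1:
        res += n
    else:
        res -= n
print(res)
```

11

n=2: not odd, res = 1-2 = -1
n=1: odd, res = (-1)+1 = 0
n=11: odd, res = 0+11 = 11
n=4: not odd, res = 11-4 = 7
n=13: odd, res = 7+13 = 20
n=14: not odd, res = 20-14 = 6
n=5: odd, res = 6+5 = 11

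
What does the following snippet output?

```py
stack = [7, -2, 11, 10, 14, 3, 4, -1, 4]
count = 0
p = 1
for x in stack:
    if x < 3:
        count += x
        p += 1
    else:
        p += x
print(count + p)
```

x=7: not <3; p=8
x=-2: <3, count = 0+(-2) = -2; p=9
x=11: not <3; p=20
x=10: not <3; p=30
x=14: not <3; p=44
x=3: not <3; p=47
x=4: not <3; p=51
x=-1: <3, count = (-2)+(-1) = -3; p=52
x=4: not <3; p=56
count+p = (-3)+56 = 53

53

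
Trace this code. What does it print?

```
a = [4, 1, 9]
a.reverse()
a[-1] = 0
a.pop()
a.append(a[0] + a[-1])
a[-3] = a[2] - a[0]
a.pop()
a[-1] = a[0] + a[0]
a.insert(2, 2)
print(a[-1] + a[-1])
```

4

reverse → [9, 1, 4]
a[-1] = 0 → [9, 1, 0]
pop() removes 0 → [9, 1]
append a[0]+a[-1] = 9+1 = 10 → [9, 1, 10]
a[-3] = a[2]-a[0] = 10-9 = 1 → [1, 1, 10]
pop() removes 10 → [1, 1]
a[-1] = a[0]+a[0] = 1+1 = 2 → [1, 2]
insert 2 at 2 → [1, 2, 2]
a[-1]+a[-1] = 2+2 = 4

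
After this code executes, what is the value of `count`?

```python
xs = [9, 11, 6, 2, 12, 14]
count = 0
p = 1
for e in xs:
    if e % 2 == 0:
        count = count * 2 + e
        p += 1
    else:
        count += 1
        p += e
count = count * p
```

e=9: not even, count = 0+1 = 1; p=10
e=11: not even, count = 1+1 = 2; p=21
e=6: even, count = 2*2+6 = 10; p=22
e=2: even, count = 10*2+2 = 22; p=23
e=12: even, count = 22*2+12 = 56; p=24
e=14: even, count = 56*2+14 = 126; p=25
count*p = 126*25 = 3150

3150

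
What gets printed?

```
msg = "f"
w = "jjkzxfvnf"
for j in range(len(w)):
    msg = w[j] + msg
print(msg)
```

j=0: prepend 'j' → 'jf'
j=1: prepend 'j' → 'jjf'
j=2: prepend 'k' → 'kjjf'
j=3: prepend 'z' → 'zkjjf'
j=4: prepend 'x' → 'xzkjjf'
j=5: prepend 'f' → 'fxzkjjf'
j=6: prepend 'v' → 'vfxzkjjf'
j=7: prepend 'n' → 'nvfxzkjjf'
j=8: prepend 'f' → 'fnvfxzkjjf'

fnvfxzkjjf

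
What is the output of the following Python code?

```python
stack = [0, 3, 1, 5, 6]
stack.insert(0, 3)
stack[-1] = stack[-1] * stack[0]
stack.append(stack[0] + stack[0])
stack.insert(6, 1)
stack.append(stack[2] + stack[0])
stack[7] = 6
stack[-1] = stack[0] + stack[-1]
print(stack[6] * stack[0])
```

insert 3 at 0 → [3, 0, 3, 1, 5, 6]
stack[-1] = stack[-1]*stack[0] = 6*3 = 18 → [3, 0, 3, 1, 5, 18]
append stack[0]+stack[0] = 3+3 = 6 → [3, 0, 3, 1, 5, 18, 6]
insert 1 at 6 → [3, 0, 3, 1, 5, 18, 1, 6]
append stack[2]+stack[0] = 3+3 = 6 → [3, 0, 3, 1, 5, 18, 1, 6, 6]
stack[7] = 6 → [3, 0, 3, 1, 5, 18, 1, 6, 6]
stack[-1] = stack[0]+stack[-1] = 3+6 = 9 → [3, 0, 3, 1, 5, 18, 1, 6, 9]
stack[6]*stack[0] = 1*3 = 3

3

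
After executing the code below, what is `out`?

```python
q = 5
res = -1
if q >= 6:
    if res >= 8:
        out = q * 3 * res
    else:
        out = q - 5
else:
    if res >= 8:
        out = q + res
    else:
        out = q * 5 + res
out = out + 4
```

28

q=5, res=-1
q >= 6 is False; res >= 8 is False
→ out = q * 5 + res = 24
out = 24+4 = 28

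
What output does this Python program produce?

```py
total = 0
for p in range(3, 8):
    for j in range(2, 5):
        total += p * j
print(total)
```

225

p=3,j=2: total = 0+6 = 6
p=3,j=3: total = 6+9 = 15
p=3,j=4: total = 15+12 = 27
p=4,j=2: total = 27+8 = 35
p=4,j=3: total = 35+12 = 47
p=4,j=4: total = 47+16 = 63
p=5,j=2: total = 63+10 = 73
p=5,j=3: total = 73+15 = 88
p=5,j=4: total = 88+20 = 108
p=6,j=2: total = 108+12 = 120
p=6,j=3: total = 120+18 = 138
p=6,j=4: total = 138+24 = 162
p=7,j=2: total = 162+14 = 176
p=7,j=3: total = 176+21 = 197
p=7,j=4: total = 197+28 = 225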